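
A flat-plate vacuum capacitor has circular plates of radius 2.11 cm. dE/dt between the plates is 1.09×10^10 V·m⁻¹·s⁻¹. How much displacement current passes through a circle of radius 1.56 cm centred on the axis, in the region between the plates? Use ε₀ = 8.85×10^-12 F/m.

7.38×10^-5 A

Total displacement current: I_d = ε₀(πR²)(dE/dt) = (8.85×10^-12)(1.399×10^-3)(1.09×10^10) = 1.350×10^-4 A.
The field is uniform, so I_d,enc = I_d (r/R)² = (1.350×10^-4)(1.56/2.11)² = 7.38×10^-5 A.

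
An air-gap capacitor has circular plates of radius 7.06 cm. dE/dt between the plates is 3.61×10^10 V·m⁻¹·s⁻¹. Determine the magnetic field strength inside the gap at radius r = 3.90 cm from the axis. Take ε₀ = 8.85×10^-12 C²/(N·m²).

Through the whole plate area (πR² = 0.01566 m²), I_d = ε₀ πR² dE/dt = 5.003×10^-3 A.
An Ampèrian loop of radius r encloses a fraction (r/R)² of I_d. Then B·2πr = μ₀ I_d (r/R)², giving B = μ₀ I_d r/(2πR²) = 7.83×10^-9 T.

7.83×10^-9 T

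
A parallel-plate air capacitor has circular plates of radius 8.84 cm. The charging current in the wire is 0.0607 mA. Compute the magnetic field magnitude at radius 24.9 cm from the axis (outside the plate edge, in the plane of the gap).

Between the plates the displacement current equals the wire current: I_d = 0.0607 mA = 6.07×10^-5 A.
With r > R the enclosed displacement current is the full I_d; B = μ₀ I_d / (2πr) = 4.88×10^-11 T.

4.88×10^-11 T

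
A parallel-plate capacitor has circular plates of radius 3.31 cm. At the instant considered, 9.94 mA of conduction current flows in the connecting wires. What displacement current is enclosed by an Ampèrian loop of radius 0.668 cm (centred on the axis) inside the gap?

4.05×10^-4 A

By continuity the displacement current in the gap matches the conduction current: I_d = 9.94×10^-3 A.
Through an area πr² the displacement current is I_d·(πr²/πR²) = I_d (r/R)² = 4.05×10^-4 A.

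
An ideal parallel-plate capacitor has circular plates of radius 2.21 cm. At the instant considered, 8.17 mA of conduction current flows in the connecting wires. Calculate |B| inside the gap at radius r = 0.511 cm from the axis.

1.71×10^-8 T

Between the plates the displacement current equals the wire current: I_d = 8.17 mA = 8.17×10^-3 A.
For r < R the Ampère–Maxwell law gives B(2πr) = μ₀ I_d (r²/R²), so B = μ₀ I_d r/(2πR²) = (4π×10^-7)(8.17×10^-3)(5.11×10^-3)/(2π·0.0221²) = 1.71×10^-8 T.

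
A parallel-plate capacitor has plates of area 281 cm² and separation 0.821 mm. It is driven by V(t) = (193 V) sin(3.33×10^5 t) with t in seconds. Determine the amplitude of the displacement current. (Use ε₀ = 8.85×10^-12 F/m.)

C = ε₀A/d = (8.85×10^-12)(0.0281)/(8.21×10^-4) = 3.029×10^-10 F; ω = 3.33×10^5 rad/s.
I_d = C dV/dt, so |I_d|_max = C V₀ ω = (3.029×10^-10)(193)(3.33×10^5) = 0.0195 A.

0.0195 A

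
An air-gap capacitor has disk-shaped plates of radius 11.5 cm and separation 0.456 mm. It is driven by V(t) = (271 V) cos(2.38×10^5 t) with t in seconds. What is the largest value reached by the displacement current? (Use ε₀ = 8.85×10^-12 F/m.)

0.0520 A

C = ε₀A/d = (8.85×10^-12)(0.04155)/(4.56×10^-4) = 8.064×10^-10 F; ω = 2.38×10^5 rad/s.
I_d = C dV/dt, so |I_d|_max = C V₀ ω = (8.064×10^-10)(271)(2.38×10^5) = 0.0520 A.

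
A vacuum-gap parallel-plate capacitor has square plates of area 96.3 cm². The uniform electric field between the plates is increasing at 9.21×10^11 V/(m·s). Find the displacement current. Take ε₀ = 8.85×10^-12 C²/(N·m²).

I_d = ε₀ A (dE/dt) = (8.85×10^-12)(9.63×10^-3 m²)(9.21×10^11) = 0.0785 A.

0.0785 A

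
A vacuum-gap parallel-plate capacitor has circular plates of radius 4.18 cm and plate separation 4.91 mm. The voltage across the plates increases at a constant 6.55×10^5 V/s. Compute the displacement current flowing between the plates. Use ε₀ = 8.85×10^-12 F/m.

6.48×10^-6 A

C = ε₀A/d = (8.85×10^-12)(5.489×10^-3)/(4.91×10^-3) = 9.894×10^-12 F.
I_d = C dV/dt = (9.894×10^-12)(6.55×10^5) = 6.48×10^-6 A.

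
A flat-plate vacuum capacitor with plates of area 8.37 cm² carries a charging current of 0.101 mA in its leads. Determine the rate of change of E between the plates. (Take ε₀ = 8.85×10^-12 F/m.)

By continuity, I_d in the gap equals the 0.101 mA flowing in the wire.
Then dE/dt = I_d/(ε₀A) = 1.36×10^10 V/(m·s).

1.36×10^10 V/(m·s)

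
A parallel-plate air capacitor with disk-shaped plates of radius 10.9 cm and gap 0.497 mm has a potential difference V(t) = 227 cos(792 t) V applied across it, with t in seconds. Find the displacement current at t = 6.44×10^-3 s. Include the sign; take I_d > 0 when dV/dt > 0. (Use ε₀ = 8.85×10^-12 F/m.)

1.11×10^-4 A

C = ε₀A/d = (8.85×10^-12)(0.03733)/(4.97×10^-4) = 6.647×10^-10 F. dV/dt = V₀ω·−sin(ωt); at ωt = 5.10048 rad this factor is 0.9256.
I_d = C dV/dt = (6.647×10^-10)(227)(792)(0.9256) = 1.11×10^-4 A.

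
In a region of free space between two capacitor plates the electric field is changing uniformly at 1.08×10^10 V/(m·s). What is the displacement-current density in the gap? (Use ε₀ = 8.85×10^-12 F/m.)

J_d = ε₀ ∂E/∂t, so J_d = 0.0956 A/m².

0.0956 A/m²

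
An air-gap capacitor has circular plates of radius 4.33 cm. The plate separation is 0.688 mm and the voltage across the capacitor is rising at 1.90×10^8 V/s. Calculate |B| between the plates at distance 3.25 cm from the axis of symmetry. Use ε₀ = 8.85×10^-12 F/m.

4.99×10^-8 T

I_d = C dV/dt with C = ε₀πR²/d = 7.577×10^-11 F, so I_d = (7.577×10^-11)(1.90×10^8) = 0.01440 A.
An Ampèrian loop of radius r encloses a fraction (r/R)² of I_d. Then B·2πr = μ₀ I_d (r/R)², giving B = μ₀ I_d r/(2πR²) = 4.99×10^-8 T.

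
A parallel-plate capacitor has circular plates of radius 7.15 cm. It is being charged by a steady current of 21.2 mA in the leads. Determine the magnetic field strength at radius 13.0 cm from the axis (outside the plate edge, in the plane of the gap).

Between the plates the displacement current equals the wire current: I_d = 21.2 mA = 0.0212 A.
With r > R the enclosed displacement current is the full I_d; B = μ₀ I_d / (2πr) = 3.26×10^-8 T.

3.26×10^-8 T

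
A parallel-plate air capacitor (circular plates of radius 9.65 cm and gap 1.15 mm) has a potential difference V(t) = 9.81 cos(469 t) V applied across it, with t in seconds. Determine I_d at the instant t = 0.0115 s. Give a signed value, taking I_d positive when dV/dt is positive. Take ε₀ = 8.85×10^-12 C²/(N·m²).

8.05×10^-7 A

dE/dt = (V₀ω/d)·−sin(ωt) with ωt = 5.3935 rad: (9.81)(469)(0.7769)/(1.15×10^-3) = 3.108×10^6 V/(m·s).
I_d = ε₀ A dE/dt = (8.85×10^-12)(0.02926)(3.108×10^6) = 8.05×10^-7 A.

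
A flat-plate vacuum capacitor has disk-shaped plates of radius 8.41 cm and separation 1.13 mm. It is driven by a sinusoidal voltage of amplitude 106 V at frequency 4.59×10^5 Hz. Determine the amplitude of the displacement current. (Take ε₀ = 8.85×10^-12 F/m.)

The displacement current equals the conduction current C dV/dt, which peaks at C V₀ ω.
With C = ε₀A/d = (8.85×10^-12)(0.02222)/(1.13×10^-3) = 1.740×10^-10 F and ω = 2πf = 2.884×10^6 rad/s, I_d,max = (1.740×10^-10)(106)(2.884×10^6) = 0.0532 A.

0.0532 A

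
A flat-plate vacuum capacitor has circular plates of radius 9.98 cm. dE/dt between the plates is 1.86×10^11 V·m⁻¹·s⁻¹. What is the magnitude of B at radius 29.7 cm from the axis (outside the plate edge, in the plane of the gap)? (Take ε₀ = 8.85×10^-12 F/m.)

3.47×10^-8 T

Through the whole plate area (πR² = 0.03129 m²), I_d = ε₀ πR² dE/dt = 0.05151 A.
With r > R the enclosed displacement current is the full I_d; B = μ₀ I_d / (2πr) = 3.47×10^-8 T.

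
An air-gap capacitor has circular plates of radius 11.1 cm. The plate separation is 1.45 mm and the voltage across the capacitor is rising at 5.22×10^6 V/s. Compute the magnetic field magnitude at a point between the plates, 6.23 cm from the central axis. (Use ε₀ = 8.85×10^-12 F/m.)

With E = V/d, dE/dt = 3.600×10^9 V/(m·s) and πR² = 0.03871 m², giving I_d = ε₀ πR² dE/dt = 1.233×10^-3 A.
An Ampèrian loop of radius r encloses a fraction (r/R)² of I_d. Then B·2πr = μ₀ I_d (r/R)², giving B = μ₀ I_d r/(2πR²) = 1.25×10^-9 T.

1.25×10^-9 T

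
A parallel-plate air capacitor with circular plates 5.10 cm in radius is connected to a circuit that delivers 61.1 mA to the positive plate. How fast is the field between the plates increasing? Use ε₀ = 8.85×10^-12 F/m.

Charge continuity gives I_d = I = 0.0611 A between the plates.
Then dE/dt = I_d/(ε₀A) = 8.45×10^11 V/(m·s).

8.45×10^11 V/(m·s)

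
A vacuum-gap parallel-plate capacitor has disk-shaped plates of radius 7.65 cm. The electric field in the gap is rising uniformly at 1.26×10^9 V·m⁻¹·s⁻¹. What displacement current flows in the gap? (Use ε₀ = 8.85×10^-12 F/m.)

I_d = ε₀ A (dE/dt) = (8.85×10^-12)(0.01839 m²)(1.26×10^9) = 2.05×10^-4 A.

2.05×10^-4 A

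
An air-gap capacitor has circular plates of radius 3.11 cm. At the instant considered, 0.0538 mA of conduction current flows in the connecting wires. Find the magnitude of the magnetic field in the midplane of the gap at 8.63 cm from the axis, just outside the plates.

1.25×10^-10 T

No conduction current crosses the gap, so I_d there equals the 5.38×10^-5 A in the leads.
Outside the plates the loop encloses all of I_d, so B·2πr = μ₀ I_d and B = 1.25×10^-10 T.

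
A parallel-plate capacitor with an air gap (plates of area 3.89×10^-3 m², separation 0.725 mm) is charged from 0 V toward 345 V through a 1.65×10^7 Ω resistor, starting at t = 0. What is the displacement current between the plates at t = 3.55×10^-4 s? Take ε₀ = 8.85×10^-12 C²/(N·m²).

1.33×10^-5 A

With C = ε₀A/d = (8.85×10^-12)(3.89×10^-3)/(7.25×10^-4) = 4.748×10^-11 F, the time constant is τ = RC = 7.834×10^-4 s, so t/τ = 0.4532 and e^(−t/τ) = 0.6356.
I_d = I_cond = (V₀/R) e^(−t/τ) = (2.091×10^-5)(0.6356) = 1.33×10^-5 A.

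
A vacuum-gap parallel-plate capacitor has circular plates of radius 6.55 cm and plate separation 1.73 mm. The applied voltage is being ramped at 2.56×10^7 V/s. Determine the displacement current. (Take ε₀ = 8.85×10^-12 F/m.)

The displacement current equals the charging current C dV/dt. With C = ε₀A/d = (8.85×10^-12)(0.01348)/(1.73×10^-3) = 6.896×10^-11 F, I_d = (6.896×10^-11)(2.56×10^7) = 1.77×10^-3 A.

1.77×10^-3 A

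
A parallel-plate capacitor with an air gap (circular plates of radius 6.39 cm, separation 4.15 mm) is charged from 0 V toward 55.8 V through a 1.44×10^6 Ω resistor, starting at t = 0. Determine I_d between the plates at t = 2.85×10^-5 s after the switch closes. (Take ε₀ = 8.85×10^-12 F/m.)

C = ε₀A/d = (8.85×10^-12)(0.01283)/(4.15×10^-3) = 2.736×10^-11 F, so τ = RC = 3.940×10^-5 s.
The conduction current is I(t) = (V₀/R) e^(−t/τ), and the displacement current between the plates equals it.
t/τ = 0.7234; I_d = (55.8/1.44×10^6) · e^(−0.7234) = (3.875×10^-5)(0.4851) = 1.88×10^-5 A.

1.88×10^-5 A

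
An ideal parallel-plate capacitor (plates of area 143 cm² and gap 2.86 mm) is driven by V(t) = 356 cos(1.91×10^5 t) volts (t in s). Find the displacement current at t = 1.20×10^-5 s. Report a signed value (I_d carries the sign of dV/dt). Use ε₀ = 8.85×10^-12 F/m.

-2.26×10^-3 A

dV/dt = (356)(1.91×10^5)·−sin(2.292) = -5.107×10^7 V/s.
I_d = C dV/dt with C = ε₀A/d = (8.85×10^-12)(0.0143)/(2.86×10^-3) = 4.425×10^-11 F, so I_d = (4.425×10^-11)(-5.107×10^7) = -2.26×10^-3 A.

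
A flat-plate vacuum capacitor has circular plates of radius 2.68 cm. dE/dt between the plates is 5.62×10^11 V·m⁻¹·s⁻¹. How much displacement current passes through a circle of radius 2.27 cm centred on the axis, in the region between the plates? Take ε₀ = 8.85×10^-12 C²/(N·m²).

I_d = ε₀ dΦ_E/dt = ε₀ πR² (dE/dt) = (8.85×10^-12)(2.256×10^-3)(5.62×10^11) = 0.01122 A through the full plate area.
Since J_d is uniform, the enclosed fraction is (r/R)² = 0.7174, giving I_d,enc = 8.05×10^-3 A.

8.05×10^-3 A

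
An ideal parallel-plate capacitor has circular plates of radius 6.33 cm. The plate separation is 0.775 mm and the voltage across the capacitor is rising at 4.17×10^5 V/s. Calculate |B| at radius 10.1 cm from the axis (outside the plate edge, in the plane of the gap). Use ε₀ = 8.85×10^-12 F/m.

1.19×10^-10 T

I_d = C dV/dt with C = ε₀πR²/d = 1.438×10^-10 F, so I_d = (1.438×10^-10)(4.17×10^5) = 5.996×10^-5 A.
Outside the plates the loop encloses all of I_d, so B·2πr = μ₀ I_d and B = 1.19×10^-10 T.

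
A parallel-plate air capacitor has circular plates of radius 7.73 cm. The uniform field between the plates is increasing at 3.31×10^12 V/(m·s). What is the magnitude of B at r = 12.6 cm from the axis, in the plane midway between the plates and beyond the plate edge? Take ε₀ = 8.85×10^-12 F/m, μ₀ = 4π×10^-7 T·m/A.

Through the whole plate area (πR² = 0.01877 m²), I_d = ε₀ πR² dE/dt = 0.5498 A.
With r > R the enclosed displacement current is the full I_d; B = μ₀ I_d / (2πr) = 8.73×10^-7 T.

8.73×10^-7 T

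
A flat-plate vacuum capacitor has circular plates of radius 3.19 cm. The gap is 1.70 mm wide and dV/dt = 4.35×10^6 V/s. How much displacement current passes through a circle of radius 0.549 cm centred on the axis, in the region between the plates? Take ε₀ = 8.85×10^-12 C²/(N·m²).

I_d = C dV/dt with C = ε₀πR²/d = 1.664×10^-11 F, so I_d = (1.664×10^-11)(4.35×10^6) = 7.238×10^-5 A.
The field is uniform, so I_d,enc = I_d (r/R)² = (7.238×10^-5)(0.549/3.19)² = 2.14×10^-6 A.

2.14×10^-6 A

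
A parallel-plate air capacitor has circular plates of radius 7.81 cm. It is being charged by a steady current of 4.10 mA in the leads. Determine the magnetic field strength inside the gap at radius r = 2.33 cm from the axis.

Between the plates the displacement current equals the wire current: I_d = 4.10 mA = 4.10×10^-3 A.
An Ampèrian loop of radius r encloses a fraction (r/R)² of I_d. Then B·2πr = μ₀ I_d (r/R)², giving B = μ₀ I_d r/(2πR²) = 3.13×10^-9 T.

3.13×10^-9 T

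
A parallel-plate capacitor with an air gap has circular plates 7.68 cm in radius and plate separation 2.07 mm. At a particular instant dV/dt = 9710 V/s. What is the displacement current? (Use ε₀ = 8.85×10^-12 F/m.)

7.69×10^-7 A

The field between the plates is E = V/d, so dE/dt = (9710)/(2.07×10^-3 m) = 4.691×10^6 V/(m·s).
I_d = ε₀ A (dE/dt) = (8.85×10^-12)(0.01853)(4.691×10^6) = 7.69×10^-7 A.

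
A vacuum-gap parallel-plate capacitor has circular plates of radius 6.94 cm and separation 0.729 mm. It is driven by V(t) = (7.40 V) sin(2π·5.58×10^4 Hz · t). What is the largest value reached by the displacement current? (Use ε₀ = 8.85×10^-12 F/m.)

4.77×10^-4 A

The displacement current equals the conduction current C dV/dt, which peaks at C V₀ ω.
With C = ε₀A/d = (8.85×10^-12)(0.01513)/(7.29×10^-4) = 1.837×10^-10 F and ω = 2πf = 3.506×10^5 rad/s, I_d,max = (1.837×10^-10)(7.40)(3.506×10^5) = 4.77×10^-4 A.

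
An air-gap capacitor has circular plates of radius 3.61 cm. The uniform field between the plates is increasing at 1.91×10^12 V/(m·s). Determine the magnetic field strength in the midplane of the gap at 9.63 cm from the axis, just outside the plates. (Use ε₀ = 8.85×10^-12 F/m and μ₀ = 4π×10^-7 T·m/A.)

1.44×10^-7 T

I_d = ε₀ dΦ_E/dt = ε₀ πR² (dE/dt) = (8.85×10^-12)(4.094×10^-3)(1.91×10^12) = 0.06920 A through the full plate area.
Outside the plates the loop encloses all of I_d, so B·2πr = μ₀ I_d and B = 1.44×10^-7 T.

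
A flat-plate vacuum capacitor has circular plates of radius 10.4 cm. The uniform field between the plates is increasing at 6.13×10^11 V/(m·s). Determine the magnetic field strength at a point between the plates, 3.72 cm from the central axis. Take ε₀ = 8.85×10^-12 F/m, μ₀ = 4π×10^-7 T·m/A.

1.27×10^-7 T

Through the whole plate area (πR² = 0.03398 m²), I_d = ε₀ πR² dE/dt = 0.1843 A.
∮B·dl = μ₀ I_d,enc with I_d,enc = I_d r²/R² = 0.02358 A; so B = μ₀ I_d,enc/(2πr) = 1.27×10^-7 T.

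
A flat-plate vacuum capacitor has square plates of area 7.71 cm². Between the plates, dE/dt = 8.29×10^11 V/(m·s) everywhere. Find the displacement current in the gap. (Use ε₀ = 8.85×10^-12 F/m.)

With a uniform field, Φ_E = EA, so I_d = ε₀ A dE/dt = 5.66×10^-3 A.

5.66×10^-3 A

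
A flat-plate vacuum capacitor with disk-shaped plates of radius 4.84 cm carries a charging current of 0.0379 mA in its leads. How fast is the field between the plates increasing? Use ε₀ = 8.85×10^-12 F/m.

5.82×10^8 V/(m·s)

By continuity, I_d in the gap equals the 0.0379 mA flowing in the wire.
Then dE/dt = I_d/(ε₀A) = 5.82×10^8 V/(m·s).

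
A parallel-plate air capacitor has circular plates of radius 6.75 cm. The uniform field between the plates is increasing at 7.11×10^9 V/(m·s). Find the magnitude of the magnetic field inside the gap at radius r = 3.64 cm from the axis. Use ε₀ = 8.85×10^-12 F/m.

I_d = ε₀ dΦ_E/dt = ε₀ πR² (dE/dt) = (8.85×10^-12)(0.01431)(7.11×10^9) = 9.004×10^-4 A through the full plate area.
∮B·dl = μ₀ I_d,enc with I_d,enc = I_d r²/R² = 2.618×10^-4 A; so B = μ₀ I_d,enc/(2πr) = 1.44×10^-9 T.

1.44×10^-9 T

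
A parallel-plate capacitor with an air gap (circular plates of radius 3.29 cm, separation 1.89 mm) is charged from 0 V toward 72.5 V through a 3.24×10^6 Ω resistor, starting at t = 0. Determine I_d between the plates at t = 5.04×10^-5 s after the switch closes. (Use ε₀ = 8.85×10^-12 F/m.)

C = ε₀A/d = (8.85×10^-12)(3.400×10^-3)/(1.89×10^-3) = 1.592×10^-11 F, so τ = RC = 5.158×10^-5 s.
The conduction current is I(t) = (V₀/R) e^(−t/τ), and the displacement current between the plates equals it.
t/τ = 0.9771; I_d = (72.5/3.24×10^6) · e^(−0.9771) = (2.238×10^-5)(0.3764) = 8.42×10^-6 A.

8.42×10^-6 A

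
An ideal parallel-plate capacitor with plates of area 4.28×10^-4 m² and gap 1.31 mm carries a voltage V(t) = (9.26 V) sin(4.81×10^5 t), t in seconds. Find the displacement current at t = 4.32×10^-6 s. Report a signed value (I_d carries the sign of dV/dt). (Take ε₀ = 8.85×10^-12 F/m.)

-6.25×10^-6 A

dE/dt = (V₀ω/d)·cos(ωt) with ωt = 2.07792 rad: (9.26)(4.81×10^5)(-0.4857)/(1.31×10^-3) = -1.651×10^9 V/(m·s).
I_d = ε₀ A dE/dt = (8.85×10^-12)(4.28×10^-4)(-1.651×10^9) = -6.25×10^-6 A.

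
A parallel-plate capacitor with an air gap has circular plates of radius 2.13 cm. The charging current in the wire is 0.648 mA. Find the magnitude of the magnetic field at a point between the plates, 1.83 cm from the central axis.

5.23×10^-9 T

Between the plates the displacement current equals the wire current: I_d = 0.648 mA = 6.48×10^-4 A.
∮B·dl = μ₀ I_d,enc with I_d,enc = I_d r²/R² = 4.783×10^-4 A; so B = μ₀ I_d,enc/(2πr) = 5.23×10^-9 T.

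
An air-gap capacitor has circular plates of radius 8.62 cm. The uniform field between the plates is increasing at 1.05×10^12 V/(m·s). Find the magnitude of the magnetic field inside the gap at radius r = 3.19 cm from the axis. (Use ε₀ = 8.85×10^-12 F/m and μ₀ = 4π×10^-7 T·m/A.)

1.86×10^-7 T

Through the whole plate area (πR² = 0.02334 m²), I_d = ε₀ πR² dE/dt = 0.2169 A.
An Ampèrian loop of radius r encloses a fraction (r/R)² of I_d. Then B·2πr = μ₀ I_d (r/R)², giving B = μ₀ I_d r/(2πR²) = 1.86×10^-7 T.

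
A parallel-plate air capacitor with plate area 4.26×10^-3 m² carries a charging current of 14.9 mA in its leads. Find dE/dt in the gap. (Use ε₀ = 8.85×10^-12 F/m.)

3.95×10^11 V/(m·s)

By continuity, I_d in the gap equals the 14.9 mA flowing in the wire.
Inverting I_d = ε₀ A dE/dt gives dE/dt = 0.0149 / (8.85×10^-12 · 4.26×10^-3) = 3.95×10^11 V/(m·s).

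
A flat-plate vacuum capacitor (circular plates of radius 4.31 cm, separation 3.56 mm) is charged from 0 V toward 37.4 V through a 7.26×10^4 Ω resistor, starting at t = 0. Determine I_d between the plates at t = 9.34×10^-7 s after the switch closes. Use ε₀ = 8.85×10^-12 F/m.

C = ε₀A/d = (8.85×10^-12)(5.836×10^-3)/(3.56×10^-3) = 1.451×10^-11 F, so τ = RC = 1.053×10^-6 s.
The conduction current is I(t) = (V₀/R) e^(−t/τ), and the displacement current between the plates equals it.
t/τ = 0.8870; I_d = (37.4/7.26×10^4) · e^(−0.8870) = (5.152×10^-4)(0.4119) = 2.12×10^-4 A.

2.12×10^-4 A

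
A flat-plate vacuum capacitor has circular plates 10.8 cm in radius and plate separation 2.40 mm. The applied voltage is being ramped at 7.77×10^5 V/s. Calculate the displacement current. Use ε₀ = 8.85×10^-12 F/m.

1.05×10^-4 A

The field between the plates is E = V/d, so dE/dt = (7.77×10^5)/(2.40×10^-3 m) = 3.238×10^8 V/(m·s).
I_d = ε₀ A (dE/dt) = (8.85×10^-12)(0.03664)(3.238×10^8) = 1.05×10^-4 A.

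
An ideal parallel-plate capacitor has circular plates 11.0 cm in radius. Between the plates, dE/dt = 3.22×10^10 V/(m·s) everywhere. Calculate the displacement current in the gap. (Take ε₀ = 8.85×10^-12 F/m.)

0.0108 A

With a uniform field, Φ_E = EA, so I_d = ε₀ A dE/dt = 0.0108 A.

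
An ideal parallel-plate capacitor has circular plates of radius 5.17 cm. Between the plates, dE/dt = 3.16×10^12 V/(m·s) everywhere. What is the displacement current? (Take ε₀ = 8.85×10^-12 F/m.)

0.235 A

With a uniform field, Φ_E = EA, so I_d = ε₀ A dE/dt = 0.235 A.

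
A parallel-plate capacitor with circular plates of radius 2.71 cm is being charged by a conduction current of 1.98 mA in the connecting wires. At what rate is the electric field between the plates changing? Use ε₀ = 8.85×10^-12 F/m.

The displacement current between the plates equals the conduction current, I_d = 1.98 mA.
Since I_d = ε₀ A dE/dt, dE/dt = I_d/(ε₀A) = (1.98×10^-3)/((8.85×10^-12)(2.307×10^-3)) = 9.70×10^10 V/(m·s).

9.70×10^10 V/(m·s)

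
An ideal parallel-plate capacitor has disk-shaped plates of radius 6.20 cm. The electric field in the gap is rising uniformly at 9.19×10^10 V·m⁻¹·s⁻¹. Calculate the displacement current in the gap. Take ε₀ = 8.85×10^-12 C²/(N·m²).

9.82×10^-3 A

With a uniform field, Φ_E = EA, so I_d = ε₀ A dE/dt = 9.82×10^-3 A.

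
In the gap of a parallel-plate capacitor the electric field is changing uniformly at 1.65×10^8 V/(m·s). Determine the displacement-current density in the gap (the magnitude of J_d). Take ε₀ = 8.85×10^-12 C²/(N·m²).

J_d = ε₀ dE/dt = (8.85×10^-12)(1.65×10^8) = 1.46×10^-3 A/m².

1.46×10^-3 A/m²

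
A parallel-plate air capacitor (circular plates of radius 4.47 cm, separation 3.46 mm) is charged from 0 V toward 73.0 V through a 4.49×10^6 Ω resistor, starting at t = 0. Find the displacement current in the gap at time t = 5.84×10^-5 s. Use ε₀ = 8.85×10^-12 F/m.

7.23×10^-6 A

C = ε₀A/d = (8.85×10^-12)(6.277×10^-3)/(3.46×10^-3) = 1.606×10^-11 F, so τ = RC = 7.211×10^-5 s.
The conduction current is I(t) = (V₀/R) e^(−t/τ), and the displacement current between the plates equals it.
t/τ = 0.8099; I_d = (73.0/4.49×10^6) · e^(−0.8099) = (1.626×10^-5)(0.4449) = 7.23×10^-6 A.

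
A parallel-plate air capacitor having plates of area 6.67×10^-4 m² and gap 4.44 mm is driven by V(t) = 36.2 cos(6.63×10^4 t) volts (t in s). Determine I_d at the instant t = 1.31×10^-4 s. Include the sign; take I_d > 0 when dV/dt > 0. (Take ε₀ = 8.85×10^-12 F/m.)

-2.15×10^-6 A

C = ε₀A/d = (8.85×10^-12)(6.67×10^-4)/(4.44×10^-3) = 1.329×10^-12 F. dV/dt = V₀ω·−sin(ωt); at ωt = 8.6853 rad this factor is -0.6739.
I_d = C dV/dt = (1.329×10^-12)(36.2)(6.63×10^4)(-0.6739) = -2.15×10^-6 A.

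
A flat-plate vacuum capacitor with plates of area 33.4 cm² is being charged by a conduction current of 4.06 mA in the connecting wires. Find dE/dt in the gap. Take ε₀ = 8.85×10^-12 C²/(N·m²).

1.37×10^11 V/(m·s)

By continuity, I_d in the gap equals the 4.06 mA flowing in the wire.
Then dE/dt = I_d/(ε₀A) = 1.37×10^11 V/(m·s).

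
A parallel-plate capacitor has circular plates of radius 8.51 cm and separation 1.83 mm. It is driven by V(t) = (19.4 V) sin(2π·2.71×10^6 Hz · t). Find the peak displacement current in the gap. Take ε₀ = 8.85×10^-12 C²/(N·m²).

(dE/dt)_max = V₀ω/d = 1.805×10^11 V/(m·s); ω = 2πf = 1.703×10^7 rad/s.
I_d,max = ε₀ A (dE/dt)_max = (8.85×10^-12)(0.02275)(1.805×10^11) = 0.0363 A.

0.0363 A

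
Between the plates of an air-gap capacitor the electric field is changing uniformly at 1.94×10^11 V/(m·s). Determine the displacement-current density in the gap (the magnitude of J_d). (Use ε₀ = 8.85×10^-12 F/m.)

1.72 A/m²

The displacement-current density is ε₀ ∂E/∂t = (8.85×10^-12)(1.94×10^11) = 1.72 A/m².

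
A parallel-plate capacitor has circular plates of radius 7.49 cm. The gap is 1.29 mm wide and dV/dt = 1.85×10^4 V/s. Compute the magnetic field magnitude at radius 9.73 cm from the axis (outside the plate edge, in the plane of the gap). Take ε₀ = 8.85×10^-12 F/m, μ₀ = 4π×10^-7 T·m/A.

4.60×10^-12 T

dE/dt = (dV/dt)/d = 1.434×10^7 V/(m·s); I_d = ε₀(πR²)(dE/dt) = (8.85×10^-12)(0.01762)(1.434×10^7) = 2.236×10^-6 A.
With r > R the enclosed displacement current is the full I_d; B = μ₀ I_d / (2πr) = 4.60×10^-12 T.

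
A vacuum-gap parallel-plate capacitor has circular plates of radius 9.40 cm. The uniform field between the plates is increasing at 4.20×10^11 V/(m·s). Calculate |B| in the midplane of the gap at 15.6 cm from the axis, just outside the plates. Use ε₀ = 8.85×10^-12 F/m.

1.32×10^-7 T

I_d = ε₀ dΦ_E/dt = ε₀ πR² (dE/dt) = (8.85×10^-12)(0.02776)(4.20×10^11) = 0.1032 A through the full plate area.
With r > R the enclosed displacement current is the full I_d; B = μ₀ I_d / (2πr) = 1.32×10^-7 T.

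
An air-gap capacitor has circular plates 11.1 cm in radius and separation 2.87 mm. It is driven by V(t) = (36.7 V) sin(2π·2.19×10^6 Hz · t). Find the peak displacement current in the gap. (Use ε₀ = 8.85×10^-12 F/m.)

(dE/dt)_max = V₀ω/d = 1.760×10^11 V/(m·s); ω = 2πf = 1.376×10^7 rad/s.
I_d,max = ε₀ A (dE/dt)_max = (8.85×10^-12)(0.03871)(1.760×10^11) = 0.0603 A.

0.0603 A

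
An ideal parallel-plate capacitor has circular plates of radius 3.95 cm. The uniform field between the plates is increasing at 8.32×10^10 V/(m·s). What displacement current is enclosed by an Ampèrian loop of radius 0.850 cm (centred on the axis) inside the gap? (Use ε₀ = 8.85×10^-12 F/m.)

Total displacement current: I_d = ε₀(πR²)(dE/dt) = (8.85×10^-12)(4.902×10^-3)(8.32×10^10) = 3.609×10^-3 A.
Since J_d is uniform, the enclosed fraction is (r/R)² = 0.04631, giving I_d,enc = 1.67×10^-4 A.

1.67×10^-4 A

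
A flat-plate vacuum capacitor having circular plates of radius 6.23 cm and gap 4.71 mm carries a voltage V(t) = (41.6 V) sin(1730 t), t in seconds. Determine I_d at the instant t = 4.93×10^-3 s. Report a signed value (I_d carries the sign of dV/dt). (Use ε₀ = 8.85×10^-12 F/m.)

-1.03×10^-6 A

dV/dt = (41.6)(1730)·cos(8.5289) = -4.497×10^4 V/s.
I_d = C dV/dt with C = ε₀A/d = (8.85×10^-12)(0.01219)/(4.71×10^-3) = 2.290×10^-11 F, so I_d = (2.290×10^-11)(-4.497×10^4) = -1.03×10^-6 A.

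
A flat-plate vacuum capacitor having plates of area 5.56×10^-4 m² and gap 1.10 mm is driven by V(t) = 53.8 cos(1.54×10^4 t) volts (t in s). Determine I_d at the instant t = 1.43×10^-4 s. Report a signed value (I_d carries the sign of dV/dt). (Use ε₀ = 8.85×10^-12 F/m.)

C = ε₀A/d = (8.85×10^-12)(5.56×10^-4)/(1.10×10^-3) = 4.473×10^-12 F. dV/dt = V₀ω·−sin(ωt); at ωt = 2.2022 rad this factor is -0.8072.
I_d = C dV/dt = (4.473×10^-12)(53.8)(1.54×10^4)(-0.8072) = -2.99×10^-6 A.

-2.99×10^-6 A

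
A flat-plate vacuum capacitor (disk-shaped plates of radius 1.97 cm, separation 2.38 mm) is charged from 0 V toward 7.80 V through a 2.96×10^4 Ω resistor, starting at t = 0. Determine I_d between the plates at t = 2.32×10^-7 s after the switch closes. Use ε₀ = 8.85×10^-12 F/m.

4.68×10^-5 A

C = ε₀A/d = (8.85×10^-12)(1.219×10^-3)/(2.38×10^-3) = 4.533×10^-12 F and τ = RC = 1.342×10^-7 s. I_d in the gap equals the RC charging current.
I_d(t) = (V₀/R) e^(−t/τ) = 2.635×10^-4 · e^(−1.729) = 4.68×10^-5 A.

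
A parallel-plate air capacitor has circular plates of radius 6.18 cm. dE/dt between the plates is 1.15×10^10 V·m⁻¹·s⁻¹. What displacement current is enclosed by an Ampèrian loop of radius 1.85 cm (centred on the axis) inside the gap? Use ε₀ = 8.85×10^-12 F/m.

Total displacement current: I_d = ε₀(πR²)(dE/dt) = (8.85×10^-12)(0.01200)(1.15×10^10) = 1.221×10^-3 A.
Since J_d is uniform, the enclosed fraction is (r/R)² = 0.08961, giving I_d,enc = 1.09×10^-4 A.

1.09×10^-4 A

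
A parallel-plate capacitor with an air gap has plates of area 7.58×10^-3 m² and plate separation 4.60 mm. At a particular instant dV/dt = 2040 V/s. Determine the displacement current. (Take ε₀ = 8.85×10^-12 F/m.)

The displacement current equals the charging current C dV/dt. With C = ε₀A/d = (8.85×10^-12)(7.58×10^-3)/(4.60×10^-3) = 1.458×10^-11 F, I_d = (1.458×10^-11)(2040) = 2.97×10^-8 A.

2.97×10^-8 A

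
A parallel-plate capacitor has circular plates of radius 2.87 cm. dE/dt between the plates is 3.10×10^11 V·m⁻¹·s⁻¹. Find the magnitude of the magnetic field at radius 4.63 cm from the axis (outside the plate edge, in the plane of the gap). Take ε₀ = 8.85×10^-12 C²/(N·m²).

3.07×10^-8 T

I_d = ε₀ dΦ_E/dt = ε₀ πR² (dE/dt) = (8.85×10^-12)(2.588×10^-3)(3.10×10^11) = 7.100×10^-3 A through the full plate area.
Outside the plates the loop encloses all of I_d, so B·2πr = μ₀ I_d and B = 3.07×10^-8 T.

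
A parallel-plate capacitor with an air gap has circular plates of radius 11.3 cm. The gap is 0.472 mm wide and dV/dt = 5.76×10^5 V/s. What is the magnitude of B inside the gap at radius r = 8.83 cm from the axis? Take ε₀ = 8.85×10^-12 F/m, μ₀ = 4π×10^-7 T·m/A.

5.99×10^-10 T

With E = V/d, dE/dt = 1.220×10^9 V/(m·s) and πR² = 0.04011 m², giving I_d = ε₀ πR² dE/dt = 4.331×10^-4 A.
An Ampèrian loop of radius r encloses a fraction (r/R)² of I_d. Then B·2πr = μ₀ I_d (r/R)², giving B = μ₀ I_d r/(2πR²) = 5.99×10^-10 T.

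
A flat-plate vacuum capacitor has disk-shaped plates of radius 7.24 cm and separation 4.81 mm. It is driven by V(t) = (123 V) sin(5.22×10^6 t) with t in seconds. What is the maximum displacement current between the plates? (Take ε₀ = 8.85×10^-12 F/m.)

0.0195 A

C = ε₀A/d = (8.85×10^-12)(0.01647)/(4.81×10^-3) = 3.030×10^-11 F; ω = 5.22×10^6 rad/s.
I_d = C dV/dt, so |I_d|_max = C V₀ ω = (3.030×10^-11)(123)(5.22×10^6) = 0.0195 A.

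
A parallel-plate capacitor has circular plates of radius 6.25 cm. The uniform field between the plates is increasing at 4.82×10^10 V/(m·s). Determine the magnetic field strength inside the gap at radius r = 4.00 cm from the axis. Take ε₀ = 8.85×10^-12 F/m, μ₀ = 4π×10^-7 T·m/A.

1.07×10^-8 T

Through the whole plate area (πR² = 0.01227 m²), I_d = ε₀ πR² dE/dt = 5.234×10^-3 A.
An Ampèrian loop of radius r encloses a fraction (r/R)² of I_d. Then B·2πr = μ₀ I_d (r/R)², giving B = μ₀ I_d r/(2πR²) = 1.07×10^-8 T.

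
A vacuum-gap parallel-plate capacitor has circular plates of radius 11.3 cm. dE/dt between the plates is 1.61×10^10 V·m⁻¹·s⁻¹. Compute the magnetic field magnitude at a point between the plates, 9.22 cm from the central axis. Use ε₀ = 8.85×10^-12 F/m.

8.25×10^-9 T

I_d = ε₀ dΦ_E/dt = ε₀ πR² (dE/dt) = (8.85×10^-12)(0.04011)(1.61×10^10) = 5.715×10^-3 A through the full plate area.
An Ampèrian loop of radius r encloses a fraction (r/R)² of I_d. Then B·2πr = μ₀ I_d (r/R)², giving B = μ₀ I_d r/(2πR²) = 8.25×10^-9 T.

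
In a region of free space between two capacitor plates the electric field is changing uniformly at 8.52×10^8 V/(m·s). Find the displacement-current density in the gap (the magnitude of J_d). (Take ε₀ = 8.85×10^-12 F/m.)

J_d = ε₀ ∂E/∂t, so J_d = 7.54×10^-3 A/m².

7.54×10^-3 A/m²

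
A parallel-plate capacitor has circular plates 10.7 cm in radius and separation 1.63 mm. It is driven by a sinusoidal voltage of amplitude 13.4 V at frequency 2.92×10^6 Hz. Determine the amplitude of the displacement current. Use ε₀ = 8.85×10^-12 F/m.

C = ε₀A/d = (8.85×10^-12)(0.03597)/(1.63×10^-3) = 1.953×10^-10 F; ω = 2πf = 1.835×10^7 rad/s.
I_d = C dV/dt, so |I_d|_max = C V₀ ω = (1.953×10^-10)(13.4)(1.835×10^7) = 0.0480 A.

0.0480 A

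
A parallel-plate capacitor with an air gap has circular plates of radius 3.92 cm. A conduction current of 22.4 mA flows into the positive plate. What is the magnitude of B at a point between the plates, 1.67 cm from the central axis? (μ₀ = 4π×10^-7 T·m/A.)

Between the plates the displacement current equals the wire current: I_d = 22.4 mA = 0.0224 A.
An Ampèrian loop of radius r encloses a fraction (r/R)² of I_d. Then B·2πr = μ₀ I_d (r/R)², giving B = μ₀ I_d r/(2πR²) = 4.87×10^-8 T.

4.87×10^-8 T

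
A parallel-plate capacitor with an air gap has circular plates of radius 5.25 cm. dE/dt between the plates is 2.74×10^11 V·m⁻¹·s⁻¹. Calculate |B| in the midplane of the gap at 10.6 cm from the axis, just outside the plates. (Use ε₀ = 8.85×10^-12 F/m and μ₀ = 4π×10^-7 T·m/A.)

3.96×10^-8 T

I_d = ε₀ dΦ_E/dt = ε₀ πR² (dE/dt) = (8.85×10^-12)(8.659×10^-3)(2.74×10^11) = 0.02100 A through the full plate area.
Outside the plates the loop encloses all of I_d, so B·2πr = μ₀ I_d and B = 3.96×10^-8 T.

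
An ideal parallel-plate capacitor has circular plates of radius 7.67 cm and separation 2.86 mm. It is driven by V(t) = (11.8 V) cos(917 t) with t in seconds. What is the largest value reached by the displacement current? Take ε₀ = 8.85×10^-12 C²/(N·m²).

6.19×10^-7 A

(dE/dt)_max = V₀ω/d = 3.783×10^6 V/(m·s); ω = 917 rad/s.
I_d,max = ε₀ A (dE/dt)_max = (8.85×10^-12)(0.01848)(3.783×10^6) = 6.19×10^-7 A.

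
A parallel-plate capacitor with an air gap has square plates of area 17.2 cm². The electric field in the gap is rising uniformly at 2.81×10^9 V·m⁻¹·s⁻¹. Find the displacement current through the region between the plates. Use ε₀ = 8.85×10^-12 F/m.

4.28×10^-5 A

The displacement current is ε₀ times dΦ_E/dt = ε₀ A dE/dt = (8.85×10^-12)(1.72×10^-3)(2.81×10^9) = 4.28×10^-5 A.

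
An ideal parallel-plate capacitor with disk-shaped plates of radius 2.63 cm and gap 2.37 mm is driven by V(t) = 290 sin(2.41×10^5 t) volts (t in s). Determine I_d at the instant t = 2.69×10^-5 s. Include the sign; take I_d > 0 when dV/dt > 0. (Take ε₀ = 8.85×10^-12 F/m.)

5.56×10^-4 A

C = ε₀A/d = (8.85×10^-12)(2.173×10^-3)/(2.37×10^-3) = 8.114×10^-12 F. dV/dt = V₀ω·cos(ωt); at ωt = 6.4829 rad this factor is 0.9801.
I_d = C dV/dt = (8.114×10^-12)(290)(2.41×10^5)(0.9801) = 5.56×10^-4 A.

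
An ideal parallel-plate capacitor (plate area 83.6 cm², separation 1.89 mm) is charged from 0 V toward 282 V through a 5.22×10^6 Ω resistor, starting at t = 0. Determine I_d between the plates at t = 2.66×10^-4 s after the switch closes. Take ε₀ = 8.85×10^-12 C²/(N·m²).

C = ε₀A/d = (8.85×10^-12)(8.36×10^-3)/(1.89×10^-3) = 3.915×10^-11 F and τ = RC = 2.044×10^-4 s. I_d in the gap equals the RC charging current.
I_d(t) = (V₀/R) e^(−t/τ) = 5.402×10^-5 · e^(−1.301) = 1.47×10^-5 A.

1.47×10^-5 A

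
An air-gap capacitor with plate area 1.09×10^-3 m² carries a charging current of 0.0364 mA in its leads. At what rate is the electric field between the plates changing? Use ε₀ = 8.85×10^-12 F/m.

Charge continuity gives I_d = I = 3.64×10^-5 A between the plates.
Since I_d = ε₀ A dE/dt, dE/dt = I_d/(ε₀A) = (3.64×10^-5)/((8.85×10^-12)(1.09×10^-3)) = 3.77×10^9 V/(m·s).

3.77×10^9 V/(m·s)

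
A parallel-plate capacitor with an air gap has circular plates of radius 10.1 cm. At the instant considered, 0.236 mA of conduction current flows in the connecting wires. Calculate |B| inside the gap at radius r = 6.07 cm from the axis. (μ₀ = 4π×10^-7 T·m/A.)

2.81×10^-10 T

No conduction current crosses the gap, so I_d there equals the 2.36×10^-4 A in the leads.
An Ampèrian loop of radius r encloses a fraction (r/R)² of I_d. Then B·2πr = μ₀ I_d (r/R)², giving B = μ₀ I_d r/(2πR²) = 2.81×10^-10 T.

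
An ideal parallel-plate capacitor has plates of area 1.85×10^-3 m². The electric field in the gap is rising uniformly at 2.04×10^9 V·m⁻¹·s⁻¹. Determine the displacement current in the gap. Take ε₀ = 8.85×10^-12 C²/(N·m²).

I_d = ε₀ A (dE/dt) = (8.85×10^-12)(1.85×10^-3 m²)(2.04×10^9) = 3.34×10^-5 A.

3.34×10^-5 A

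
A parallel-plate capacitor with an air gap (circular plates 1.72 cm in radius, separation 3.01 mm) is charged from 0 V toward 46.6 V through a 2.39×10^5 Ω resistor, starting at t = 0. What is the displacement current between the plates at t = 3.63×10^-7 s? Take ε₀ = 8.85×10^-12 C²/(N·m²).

1.12×10^-4 A

With C = ε₀A/d = (8.85×10^-12)(9.294×10^-4)/(3.01×10^-3) = 2.733×10^-12 F, the time constant is τ = RC = 6.532×10^-7 s, so t/τ = 0.5557 and e^(−t/τ) = 0.5737.
I_d = I_cond = (V₀/R) e^(−t/τ) = (1.950×10^-4)(0.5737) = 1.12×10^-4 A.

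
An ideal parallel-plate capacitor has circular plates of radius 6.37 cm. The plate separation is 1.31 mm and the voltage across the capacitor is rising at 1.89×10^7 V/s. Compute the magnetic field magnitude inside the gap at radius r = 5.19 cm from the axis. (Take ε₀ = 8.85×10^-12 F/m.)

With E = V/d, dE/dt = 1.443×10^10 V/(m·s) and πR² = 0.01275 m², giving I_d = ε₀ πR² dE/dt = 1.628×10^-3 A.
For r < R the Ampère–Maxwell law gives B(2πr) = μ₀ I_d (r²/R²), so B = μ₀ I_d r/(2πR²) = (4π×10^-7)(1.628×10^-3)(0.0519)/(2π·0.0637²) = 4.16×10^-9 T.

4.16×10^-9 T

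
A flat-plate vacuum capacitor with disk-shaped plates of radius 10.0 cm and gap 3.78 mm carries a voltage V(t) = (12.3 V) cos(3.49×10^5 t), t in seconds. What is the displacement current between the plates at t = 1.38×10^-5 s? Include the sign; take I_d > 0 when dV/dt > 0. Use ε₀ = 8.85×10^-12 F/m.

dE/dt = (V₀ω/d)·−sin(ωt) with ωt = 4.8162 rad: (12.3)(3.49×10^5)(0.9946)/(3.78×10^-3) = 1.130×10^9 V/(m·s).
I_d = ε₀ A dE/dt = (8.85×10^-12)(0.03142)(1.130×10^9) = 3.14×10^-4 A.

3.14×10^-4 A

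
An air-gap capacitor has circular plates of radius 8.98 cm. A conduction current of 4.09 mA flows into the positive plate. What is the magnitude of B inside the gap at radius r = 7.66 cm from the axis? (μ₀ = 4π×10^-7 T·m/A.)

By continuity the displacement current in the gap matches the conduction current: I_d = 4.09×10^-3 A.
For r < R the Ampère–Maxwell law gives B(2πr) = μ₀ I_d (r²/R²), so B = μ₀ I_d r/(2πR²) = (4π×10^-7)(4.09×10^-3)(0.0766)/(2π·0.0898²) = 7.77×10^-9 T.

7.77×10^-9 T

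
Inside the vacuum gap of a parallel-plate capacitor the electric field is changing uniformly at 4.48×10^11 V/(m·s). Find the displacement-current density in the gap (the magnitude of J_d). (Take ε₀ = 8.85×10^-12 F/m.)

3.96 A/m²

J_d = ε₀ dE/dt = (8.85×10^-12)(4.48×10^11) = 3.96 A/m².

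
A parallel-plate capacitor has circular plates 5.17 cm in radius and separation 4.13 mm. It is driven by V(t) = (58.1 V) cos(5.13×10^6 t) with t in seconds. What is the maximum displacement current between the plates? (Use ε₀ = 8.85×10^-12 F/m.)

C = ε₀A/d = (8.85×10^-12)(8.397×10^-3)/(4.13×10^-3) = 1.799×10^-11 F; ω = 5.13×10^6 rad/s.
I_d = C dV/dt, so |I_d|_max = C V₀ ω = (1.799×10^-11)(58.1)(5.13×10^6) = 5.36×10^-3 A.

5.36×10^-3 A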